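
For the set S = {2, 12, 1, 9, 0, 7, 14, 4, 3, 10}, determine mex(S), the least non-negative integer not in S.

The values 0, 1, 2, 3, 4 are all present; 5 is the first non-negative integer missing from the set.

5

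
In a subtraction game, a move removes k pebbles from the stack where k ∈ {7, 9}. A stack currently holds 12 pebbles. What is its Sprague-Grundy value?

Compute g(0), g(1), … for moves {7, 9}:
g(0) = mex{} = 0
g(1) = mex{} = 0
g(2) = mex{} = 0
g(3) = mex{} = 0
g(4) = mex{} = 0
g(5) = mex{} = 0
g(6) = mex{} = 0
g(7) = mex{0} = 1
g(8) = mex{0} = 1
g(9) = mex{0} = 1
g(10) = mex{0} = 1
g(11) = mex{0} = 1
g(12) = mex{0} = 1
So g(12) = 1.

1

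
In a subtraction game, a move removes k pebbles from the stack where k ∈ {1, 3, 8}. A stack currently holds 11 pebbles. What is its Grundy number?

Compute g(0), g(1), … for moves {1, 3, 8}:
g(0) = mex{} = 0
g(1) = mex{0} = 1
g(2) = mex{1} = 0
g(3) = mex{0} = 1
g(4) = mex{1} = 0
g(5) = mex{0} = 1
g(6) = mex{1} = 0
g(7) = mex{0} = 1
g(8) = mex{0,1} = 2
g(9) = mex{0,1,2} = 3
g(10) = mex{0,1,3} = 2
g(11) = mex{1,2} = 0
So g(11) = 0.

0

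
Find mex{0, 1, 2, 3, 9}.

4

The values 0, 1, 2, 3 are all present; 4 is the first non-negative integer missing from the set.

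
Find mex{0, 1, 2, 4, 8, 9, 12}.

The values 0, 1, 2 are all present; 3 is the first non-negative integer missing from the set.

3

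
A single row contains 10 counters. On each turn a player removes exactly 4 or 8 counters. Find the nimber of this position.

Build the Grundy sequence with g(k) = mex{g(k−s) : s ∈ {4, 8}, s ≤ k}:
k:     0  1  2  3  4  5  6  7  8  9 10
g(k):  0  0  0  0  1  1  1  1  2  2  2
So g(10) = 2.

2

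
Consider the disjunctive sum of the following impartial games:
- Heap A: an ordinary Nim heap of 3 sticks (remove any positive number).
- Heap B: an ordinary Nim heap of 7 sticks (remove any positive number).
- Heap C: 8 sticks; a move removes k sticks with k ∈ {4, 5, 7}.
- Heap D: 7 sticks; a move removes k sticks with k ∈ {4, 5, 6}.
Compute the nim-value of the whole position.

Heap A is a plain Nim heap of size 3, so its Grundy value is 3.
Heap B is a plain Nim heap of size 7, so its Grundy value is 7.
Build the Grundy sequence for heap C with g(k) = mex{g(k−s) : s ∈ {4, 5, 7}, s ≤ k}:
k:     0  1  2  3  4  5  6  7  8
g(k):  0  0  0  0  1  1  1  1  2
So g(8) = 2.
For heap D, compute g(0), g(1), … with moves {4, 5, 6}:
k:     0  1  2  3  4  5  6  7
g(k):  0  0  0  0  1  1  1  1
So g(7) = 1.
By the Sprague-Grundy theorem, the Grundy value of a sum of independent games is the XOR of the component values.
Combined value = 3 XOR 7 XOR 2 XOR 1 = 7.

7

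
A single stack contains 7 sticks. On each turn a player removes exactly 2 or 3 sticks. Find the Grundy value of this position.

1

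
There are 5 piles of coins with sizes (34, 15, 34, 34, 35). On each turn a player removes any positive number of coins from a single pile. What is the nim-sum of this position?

Compute the nim-sum pairwise:
34 ^ 15 = 45
45 ^ 34 = 15
15 ^ 34 = 45
45 ^ 35 = 14

14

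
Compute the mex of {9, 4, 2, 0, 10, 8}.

0 is in the set but 1 is not, so the mex is 1.

1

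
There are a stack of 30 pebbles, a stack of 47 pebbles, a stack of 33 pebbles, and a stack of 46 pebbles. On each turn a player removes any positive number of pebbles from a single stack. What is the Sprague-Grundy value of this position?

Compute the nim-sum pairwise:
30 ^ 47 = 49
49 ^ 33 = 16
16 ^ 46 = 62

62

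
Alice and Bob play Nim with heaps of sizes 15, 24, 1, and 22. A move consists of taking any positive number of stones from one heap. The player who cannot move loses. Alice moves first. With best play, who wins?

Nim-sum: 15 XOR 24 XOR 1 XOR 22 = 0.
The nim-sum is 0, so this is a P-position: the player to move is in a losing position under optimal play; Alice is about to move from it and so loses — Bob wins.

Bob wins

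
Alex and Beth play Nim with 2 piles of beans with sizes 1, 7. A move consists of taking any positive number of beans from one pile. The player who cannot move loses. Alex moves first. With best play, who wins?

Compute the nim-sum pairwise:
1 ^ 7 = 6
The nim-sum is 6 ≠ 0, so this is an N-position: the player to move can win; Alex has a winning move.

Alex wins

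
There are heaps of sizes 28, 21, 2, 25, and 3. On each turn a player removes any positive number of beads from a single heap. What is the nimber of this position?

Compute the nim-sum pairwise:
28 XOR 21 = 9
9 XOR 2 = 11
11 XOR 25 = 18
18 XOR 3 = 17

17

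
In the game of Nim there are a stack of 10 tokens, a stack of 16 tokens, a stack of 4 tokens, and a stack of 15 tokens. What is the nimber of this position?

17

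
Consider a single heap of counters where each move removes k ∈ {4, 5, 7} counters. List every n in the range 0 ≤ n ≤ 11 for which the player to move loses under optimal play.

Build the Grundy sequence with g(k) = mex{g(k−s) : s ∈ {4, 5, 7}, s ≤ k}:
k:     0  1  2  3  4  5  6  7  8  9 10 11
g(k):  0  0  0  0  1  1  1  1  2  2  2  0
The P-positions (g = 0) in 0..11 are 0, 1, 2, 3, 11.

0, 1, 2, 3, 11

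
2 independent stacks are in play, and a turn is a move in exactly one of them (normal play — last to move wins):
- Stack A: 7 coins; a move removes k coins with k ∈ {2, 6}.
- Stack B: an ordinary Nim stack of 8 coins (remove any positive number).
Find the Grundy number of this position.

9

Grundy values for stack A (subtraction set {2, 6}):
g(0) = mex{} = 0
g(1) = mex{} = 0
g(2) = mex{0} = 1
g(3) = mex{0} = 1
g(4) = mex{1} = 0
g(5) = mex{1} = 0
g(6) = mex{0} = 1
g(7) = mex{0} = 1
So g(7) = 1.
Stack B is a plain Nim stack of size 8, so its Grundy value is 8.
The value of a disjunctive sum is the nim-sum of the parts.
Combined value = 1 ⊕ 8 = 9.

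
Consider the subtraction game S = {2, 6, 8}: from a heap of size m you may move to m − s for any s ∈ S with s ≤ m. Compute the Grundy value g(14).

0

Build the Grundy sequence with g(k) = mex{g(k−s) : s ∈ {2, 6, 8}, s ≤ k}:
g(0) = mex{} = 0
g(1) = mex{} = 0
g(2) = mex{0} = 1
g(3) = mex{0} = 1
g(4) = mex{1} = 0
g(5) = mex{1} = 0
g(6) = mex{0} = 1
g(7) = mex{0} = 1
g(8) = mex{0,1} = 2
g(9) = mex{0,1} = 2
g(10) = mex{0,1,2} = 3
g(11) = mex{0,1,2} = 3
g(12) = mex{0,1,3} = 2
g(13) = mex{0,1,3} = 2
g(14) = mex{1,2} = 0
So g(14) = 0.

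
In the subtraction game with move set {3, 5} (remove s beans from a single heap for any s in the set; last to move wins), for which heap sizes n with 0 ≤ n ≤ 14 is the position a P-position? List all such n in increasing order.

Grundy values for subtraction set {3, 5}:
g(0) = mex{} = 0
g(1) = mex{} = 0
g(2) = mex{} = 0
g(3) = mex{0} = 1
g(4) = mex{0} = 1
g(5) = mex{0} = 1
g(6) = mex{0,1} = 2
g(7) = mex{0,1} = 2
g(8) = mex{1} = 0
g(9) = mex{1,2} = 0
g(10) = mex{1,2} = 0
g(11) = mex{0,2} = 1
g(12) = mex{0,2} = 1
g(13) = mex{0} = 1
g(14) = mex{0,1} = 2
The P-positions (g = 0) in 0..14 are 0, 1, 2, 8, 9, 10.

0, 1, 2, 8, 9, 10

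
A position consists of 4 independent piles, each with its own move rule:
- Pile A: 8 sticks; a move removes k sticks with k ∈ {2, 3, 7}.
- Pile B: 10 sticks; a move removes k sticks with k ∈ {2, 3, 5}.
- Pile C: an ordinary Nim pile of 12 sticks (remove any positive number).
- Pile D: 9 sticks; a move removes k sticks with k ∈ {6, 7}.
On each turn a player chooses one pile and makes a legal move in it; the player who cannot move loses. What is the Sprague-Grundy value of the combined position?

13

Build the Grundy sequence for pile A with g(k) = mex{g(k−s) : s ∈ {2, 3, 7}, s ≤ k}:
k:     0  1  2  3  4  5  6  7  8
g(k):  0  0  1  1  2  0  0  1  1
So g(8) = 1.
Grundy values for pile B (subtraction set {2, 3, 5}):
k:     0  1  2  3  4  5  6  7  8  9 10
g(k):  0  0  1  1  2  2  3  0  0  1  1
So g(10) = 1.
Pile C is a plain Nim pile of size 12, so its Grundy value is 12.
For pile D, compute g(0), g(1), … with moves {6, 7}:
k:     0  1  2  3  4  5  6  7  8  9
g(k):  0  0  0  0  0  0  1  1  1  1
So g(9) = 1.
By the Sprague-Grundy theorem, the Grundy value of a sum of independent games is the XOR of the component values.
Combined value = 1 XOR 1 XOR 12 XOR 1 = 13.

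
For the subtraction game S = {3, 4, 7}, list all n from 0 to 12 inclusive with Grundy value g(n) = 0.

0, 1, 2, 10, 11, 12

Compute g(0), g(1), … for moves {3, 4, 7}:
k:     0  1  2  3  4  5  6  7  8  9 10 11 12
g(k):  0  0  0  1  1  1  2  2  2  3  0  0  0
The P-positions (g = 0) in 0..12 are 0, 1, 2, 10, 11, 12.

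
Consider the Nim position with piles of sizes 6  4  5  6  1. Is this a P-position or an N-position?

Compute the nim-sum pairwise:
6 ^ 4 = 2
2 ^ 5 = 7
7 ^ 6 = 1
1 ^ 1 = 0
The nim-sum is 0, so this is a P-position: the player to move is in a losing position under optimal play.

P-position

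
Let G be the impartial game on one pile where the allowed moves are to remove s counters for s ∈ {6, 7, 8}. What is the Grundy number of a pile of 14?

0

Build the Grundy sequence with g(k) = mex{g(k−s) : s ∈ {6, 7, 8}, s ≤ k}:
g(0) = mex{} = 0
g(1) = mex{} = 0
g(2) = mex{} = 0
g(3) = mex{} = 0
g(4) = mex{} = 0
g(5) = mex{} = 0
g(6) = mex{0} = 1
g(7) = mex{0} = 1
g(8) = mex{0} = 1
g(9) = mex{0} = 1
g(10) = mex{0} = 1
g(11) = mex{0} = 1
g(12) = mex{0,1} = 2
g(13) = mex{0,1} = 2
g(14) = mex{1} = 0
So g(14) = 0.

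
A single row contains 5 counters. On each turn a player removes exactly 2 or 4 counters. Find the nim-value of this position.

Build the Grundy sequence with g(k) = mex{g(k−s) : s ∈ {2, 4}, s ≤ k}:
k:     0  1  2  3  4  5
g(k):  0  0  1  1  2  2
So g(5) = 2.

2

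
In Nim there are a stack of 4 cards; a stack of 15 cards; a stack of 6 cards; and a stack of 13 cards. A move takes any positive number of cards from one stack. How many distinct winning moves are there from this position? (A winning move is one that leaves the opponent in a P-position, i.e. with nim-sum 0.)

0

Write each in binary and XOR column by column:
  0100  (4)
  1111  (15)
  0110  (6)
  1101  (13)
  ----
  0000  (0)
The nim-sum is already 0, so every move leaves a nonzero nim-sum — there are no winning moves.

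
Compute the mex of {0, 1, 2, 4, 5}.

The values 0, 1, 2 are all present; 3 is the first non-negative integer missing from the set.

3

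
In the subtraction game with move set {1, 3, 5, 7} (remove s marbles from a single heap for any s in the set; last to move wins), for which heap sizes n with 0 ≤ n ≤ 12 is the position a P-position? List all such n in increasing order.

Build the Grundy sequence with g(k) = mex{g(k−s) : s ∈ {1, 3, 5, 7}, s ≤ k}:
k:     0  1  2  3  4  5  6  7  8  9 10 11 12
g(k):  0  1  0  1  0  1  0  1  0  1  0  1  0
The P-positions (g = 0) in 0..12 are 0, 2, 4, 6, 8, 10, 12.

0, 2, 4, 6, 8, 10, 12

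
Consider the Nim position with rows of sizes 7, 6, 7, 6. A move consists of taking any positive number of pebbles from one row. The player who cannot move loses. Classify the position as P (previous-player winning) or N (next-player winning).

P-position

Bitwise XOR of the heap sizes:
  111  (7)
  110  (6)
  111  (7)
  110  (6)
  ---
  000  (0)
The nim-sum is 0, so this is a P-position: the player to move is in a losing position under optimal play.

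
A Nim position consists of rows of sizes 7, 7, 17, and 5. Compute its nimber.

Compute the nim-sum pairwise:
7 XOR 7 = 0
0 XOR 17 = 17
17 XOR 5 = 20

20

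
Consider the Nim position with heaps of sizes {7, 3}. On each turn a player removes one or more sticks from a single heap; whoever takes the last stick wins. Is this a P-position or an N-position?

Nim-sum: 7 ⊕ 3 = 4.
The nim-sum is 4 ≠ 0, so this is an N-position: the player to move can win.

N-position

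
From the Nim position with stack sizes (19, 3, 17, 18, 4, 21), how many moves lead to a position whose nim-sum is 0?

3

Compute the nim-sum pairwise:
19 ^ 3 = 16
16 ^ 17 = 1
1 ^ 18 = 19
19 ^ 4 = 23
23 ^ 21 = 2
The overall nim-sum is X = 2. A stack of size p has a winning move iff p XOR X < p (reduce it to p XOR X).
  19: 19 XOR 2 = 17 < 19 — winning move (to 17).
  3: 3 XOR 2 = 1 < 3 — winning move (to 1).
  17: 17 XOR 2 = 19 ≥ 17 — no move.
  18: 18 XOR 2 = 16 < 18 — winning move (to 16).
  4: 4 XOR 2 = 6 ≥ 4 — no move.
  21: 21 XOR 2 = 23 ≥ 21 — no move.
That gives 3 winning moves.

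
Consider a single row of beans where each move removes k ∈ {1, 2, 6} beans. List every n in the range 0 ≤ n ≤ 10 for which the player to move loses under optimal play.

Grundy values for subtraction set {1, 2, 6}:
g(0) = mex{} = 0
g(1) = mex{0} = 1
g(2) = mex{0,1} = 2
g(3) = mex{1,2} = 0
g(4) = mex{0,2} = 1
g(5) = mex{0,1} = 2
g(6) = mex{0,1,2} = 3
g(7) = mex{1,2,3} = 0
g(8) = mex{0,2,3} = 1
g(9) = mex{0,1} = 2
g(10) = mex{1,2} = 0
The P-positions (g = 0) in 0..10 are 0, 3, 7, 10.

0, 3, 7, 10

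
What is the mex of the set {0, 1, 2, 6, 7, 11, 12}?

The values 0, 1, 2 are all present; 3 is the first non-negative integer missing from the set.

3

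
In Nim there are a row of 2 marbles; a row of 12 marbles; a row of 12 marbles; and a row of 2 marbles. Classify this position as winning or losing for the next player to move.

Compute the nim-sum pairwise:
2 XOR 12 = 14
14 XOR 12 = 2
2 XOR 2 = 0
The nim-sum is 0, so this is a P-position: the player to move is in a losing position under optimal play.

Losing position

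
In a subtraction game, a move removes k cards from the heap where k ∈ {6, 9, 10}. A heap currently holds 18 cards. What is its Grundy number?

0

Compute g(0), g(1), … for moves {6, 9, 10}:
k:     0  1  2  3  4  5  6  7  8  9 10 11 12 13 14 15 16 17 18
g(k):  0  0  0  0  0  0  1  1  1  1  1  1  2  2  2  2  0  0  0
So g(18) = 0.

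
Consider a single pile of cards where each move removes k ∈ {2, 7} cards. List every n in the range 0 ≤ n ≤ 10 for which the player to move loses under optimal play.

0, 1, 4, 5, 9, 10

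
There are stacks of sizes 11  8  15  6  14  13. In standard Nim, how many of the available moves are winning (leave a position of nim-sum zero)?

5

Compute the nim-sum pairwise:
11 XOR 8 = 3
3 XOR 15 = 12
12 XOR 6 = 10
10 XOR 14 = 4
4 XOR 13 = 9
The overall nim-sum is X = 9. A stack of size p has a winning move iff p XOR X < p (reduce it to p XOR X).
  11: 11 XOR 9 = 2 < 11 — winning move (to 2).
  8: 8 XOR 9 = 1 < 8 — winning move (to 1).
  15: 15 XOR 9 = 6 < 15 — winning move (to 6).
  6: 6 XOR 9 = 15 ≥ 6 — no move.
  14: 14 XOR 9 = 7 < 14 — winning move (to 7).
  13: 13 XOR 9 = 4 < 13 — winning move (to 4).
That gives 5 winning moves.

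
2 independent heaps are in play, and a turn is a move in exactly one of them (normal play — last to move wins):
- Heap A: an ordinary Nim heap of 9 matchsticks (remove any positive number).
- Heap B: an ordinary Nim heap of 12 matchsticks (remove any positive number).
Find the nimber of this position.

5

Heap A is a plain Nim heap of size 9, so its Grundy value is 9.
Heap B is a plain Nim heap of size 12, so its Grundy value is 12.
By the Sprague-Grundy theorem, the Grundy value of a sum of independent games is the XOR of the component values.
Combined value = 9 ⊕ 12 = 5.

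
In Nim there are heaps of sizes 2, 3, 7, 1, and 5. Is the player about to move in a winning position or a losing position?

Winning position

Nim-sum: 2 XOR 3 XOR 7 XOR 1 XOR 5 = 2.
The nim-sum is 2 ≠ 0, so this is an N-position: the player to move can win.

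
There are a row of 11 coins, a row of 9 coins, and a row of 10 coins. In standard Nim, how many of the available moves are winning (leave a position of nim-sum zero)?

Compute the nim-sum pairwise:
11 XOR 9 = 2
2 XOR 10 = 8
The overall nim-sum is X = 8. A row of size p has a winning move iff p XOR X < p (reduce it to p XOR X).
  11: 11 XOR 8 = 3 < 11 — winning move (to 3).
  9: 9 XOR 8 = 1 < 9 — winning move (to 1).
  10: 10 XOR 8 = 2 < 10 — winning move (to 2).
That gives 3 winning moves.

3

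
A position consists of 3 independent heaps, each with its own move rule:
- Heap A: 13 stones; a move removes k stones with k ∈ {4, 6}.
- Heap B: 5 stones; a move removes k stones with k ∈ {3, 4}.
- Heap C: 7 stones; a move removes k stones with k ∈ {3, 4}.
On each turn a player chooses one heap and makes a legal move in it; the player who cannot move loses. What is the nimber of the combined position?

For heap A, compute g(0), g(1), … with moves {4, 6}:
k:     0  1  2  3  4  5  6  7  8  9 10 11 12 13
g(k):  0  0  0  0  1  1  1  1  2  2  0  0  0  0
So g(13) = 0.
Build the Grundy sequence for heap B with g(k) = mex{g(k−s) : s ∈ {3, 4}, s ≤ k}:
k:     0  1  2  3  4  5
g(k):  0  0  0  1  1  1
So g(5) = 1.
Build the Grundy sequence for heap C with g(k) = mex{g(k−s) : s ∈ {3, 4}, s ≤ k}:
g(0) = mex{} = 0
g(1) = mex{} = 0
g(2) = mex{} = 0
g(3) = mex{0} = 1
g(4) = mex{0} = 1
g(5) = mex{0} = 1
g(6) = mex{0,1} = 2
g(7) = mex{1} = 0
So g(7) = 0.
The value of a disjunctive sum is the nim-sum of the parts.
Combined value = 0 XOR 1 XOR 0 = 1.

1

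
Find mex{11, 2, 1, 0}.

The values 0, 1, 2 are all present; 3 is the first non-negative integer missing from the set.

3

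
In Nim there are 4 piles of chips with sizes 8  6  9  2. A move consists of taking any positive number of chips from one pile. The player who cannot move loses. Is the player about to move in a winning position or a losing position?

Winning position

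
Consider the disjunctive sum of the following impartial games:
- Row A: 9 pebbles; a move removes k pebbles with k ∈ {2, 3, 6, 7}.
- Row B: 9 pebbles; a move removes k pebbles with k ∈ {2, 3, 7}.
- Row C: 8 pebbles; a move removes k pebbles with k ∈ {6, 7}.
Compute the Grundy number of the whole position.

Grundy values for row A (subtraction set {2, 3, 6, 7}):
g(0) = mex{} = 0
g(1) = mex{} = 0
g(2) = mex{0} = 1
g(3) = mex{0} = 1
g(4) = mex{0,1} = 2
g(5) = mex{1} = 0
g(6) = mex{0,1,2} = 3
g(7) = mex{0,2} = 1
g(8) = mex{0,1,3} = 2
g(9) = mex{1,3} = 0
So g(9) = 0.
Grundy values for row B (subtraction set {2, 3, 7}):
k:     0  1  2  3  4  5  6  7  8  9
g(k):  0  0  1  1  2  0  0  1  1  2
So g(9) = 2.
Build the Grundy sequence for row C with g(k) = mex{g(k−s) : s ∈ {6, 7}, s ≤ k}:
g(0) = mex{} = 0
g(1) = mex{} = 0
g(2) = mex{} = 0
g(3) = mex{} = 0
g(4) = mex{} = 0
g(5) = mex{} = 0
g(6) = mex{0} = 1
g(7) = mex{0} = 1
g(8) = mex{0} = 1
So g(8) = 1.
The value of a disjunctive sum is the nim-sum of the parts.
Combined value = 0 ⊕ 2 ⊕ 1 = 3.

3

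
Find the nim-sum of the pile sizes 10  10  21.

21

Write each in binary and XOR column by column:
  01010  (10)
  01010  (10)
  10101  (21)
  -----
  10101  (21)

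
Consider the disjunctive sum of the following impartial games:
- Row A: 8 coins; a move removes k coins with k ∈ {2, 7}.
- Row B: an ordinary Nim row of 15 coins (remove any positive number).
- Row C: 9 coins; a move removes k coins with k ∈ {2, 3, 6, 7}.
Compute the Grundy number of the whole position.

13

Build the Grundy sequence for row A with g(k) = mex{g(k−s) : s ∈ {2, 7}, s ≤ k}:
g(0) = mex{} = 0
g(1) = mex{} = 0
g(2) = mex{0} = 1
g(3) = mex{0} = 1
g(4) = mex{1} = 0
g(5) = mex{1} = 0
g(6) = mex{0} = 1
g(7) = mex{0} = 1
g(8) = mex{0,1} = 2
So g(8) = 2.
Row B is a plain Nim row of size 15, so its Grundy value is 15.
Grundy values for row C (subtraction set {2, 3, 6, 7}):
k:     0  1  2  3  4  5  6  7  8  9
g(k):  0  0  1  1  2  0  3  1  2  0
So g(9) = 0.
The value of a disjunctive sum is the nim-sum of the parts.
Combined value = 2 ⊕ 15 ⊕ 0 = 13.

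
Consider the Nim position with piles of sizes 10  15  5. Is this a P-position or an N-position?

Nim-sum: 10 XOR 15 XOR 5 = 0.
The nim-sum is 0, so this is a P-position: the player to move is in a losing position under optimal play.

P-position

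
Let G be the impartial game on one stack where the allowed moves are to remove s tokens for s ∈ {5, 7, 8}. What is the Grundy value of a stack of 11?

Build the Grundy sequence with g(k) = mex{g(k−s) : s ∈ {5, 7, 8}, s ≤ k}:
k:     0  1  2  3  4  5  6  7  8  9 10 11
g(k):  0  0  0  0  0  1  1  1  1  1  2  2
So g(11) = 2.

2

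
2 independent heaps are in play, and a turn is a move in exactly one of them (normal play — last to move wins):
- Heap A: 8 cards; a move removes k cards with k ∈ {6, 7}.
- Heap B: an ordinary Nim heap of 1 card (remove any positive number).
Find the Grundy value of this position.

For heap A, compute g(0), g(1), … with moves {6, 7}:
k:     0  1  2  3  4  5  6  7  8
g(k):  0  0  0  0  0  0  1  1  1
So g(8) = 1.
Heap B is a plain Nim heap of size 1, so its Grundy value is 1.
The value of a disjunctive sum is the nim-sum of the parts.
Combined value = 1 XOR 1 = 0.

0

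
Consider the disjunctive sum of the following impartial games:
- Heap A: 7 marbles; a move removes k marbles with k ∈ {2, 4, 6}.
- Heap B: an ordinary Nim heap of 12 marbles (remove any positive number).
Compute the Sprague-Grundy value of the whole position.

15

Build the Grundy sequence for heap A with g(k) = mex{g(k−s) : s ∈ {2, 4, 6}, s ≤ k}:
g(0) = mex{} = 0
g(1) = mex{} = 0
g(2) = mex{0} = 1
g(3) = mex{0} = 1
g(4) = mex{0,1} = 2
g(5) = mex{0,1} = 2
g(6) = mex{0,1,2} = 3
g(7) = mex{0,1,2} = 3
So g(7) = 3.
Heap B is a plain Nim heap of size 12, so its Grundy value is 12.
By the Sprague-Grundy theorem, the Grundy value of a sum of independent games is the XOR of the component values.
Combined value = 3 ⊕ 12 = 15.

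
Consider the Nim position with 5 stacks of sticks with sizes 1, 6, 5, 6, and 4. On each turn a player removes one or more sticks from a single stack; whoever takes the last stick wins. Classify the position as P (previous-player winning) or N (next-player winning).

P-position

Compute the nim-sum pairwise:
1 ^ 6 = 7
7 ^ 5 = 2
2 ^ 6 = 4
4 ^ 4 = 0
The nim-sum is 0, so this is a P-position: the player to move is in a losing position under optimal play.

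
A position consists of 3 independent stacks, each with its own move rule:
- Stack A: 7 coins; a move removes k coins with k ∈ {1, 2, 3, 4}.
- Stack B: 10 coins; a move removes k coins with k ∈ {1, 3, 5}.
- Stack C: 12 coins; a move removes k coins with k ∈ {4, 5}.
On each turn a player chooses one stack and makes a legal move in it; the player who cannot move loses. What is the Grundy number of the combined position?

For stack A, compute g(0), g(1), … with moves {1, 2, 3, 4}:
g(0) = mex{} = 0
g(1) = mex{0} = 1
g(2) = mex{0,1} = 2
g(3) = mex{0,1,2} = 3
g(4) = mex{0,1,2,3} = 4
g(5) = mex{1,2,3,4} = 0
g(6) = mex{0,2,3,4} = 1
g(7) = mex{0,1,3,4} = 2
So g(7) = 2.
Build the Grundy sequence for stack B with g(k) = mex{g(k−s) : s ∈ {1, 3, 5}, s ≤ k}:
k:     0  1  2  3  4  5  6  7  8  9 10
g(k):  0  1  0  1  0  1  0  1  0  1  0
So g(10) = 0.
Build the Grundy sequence for stack C with g(k) = mex{g(k−s) : s ∈ {4, 5}, s ≤ k}:
g(0) = mex{} = 0
g(1) = mex{} = 0
g(2) = mex{} = 0
g(3) = mex{} = 0
g(4) = mex{0} = 1
g(5) = mex{0} = 1
g(6) = mex{0} = 1
g(7) = mex{0} = 1
g(8) = mex{0,1} = 2
g(9) = mex{1} = 0
g(10) = mex{1} = 0
g(11) = mex{1} = 0
g(12) = mex{1,2} = 0
So g(12) = 0.
The value of a disjunctive sum is the nim-sum of the parts.
Combined value = 2 ⊕ 0 ⊕ 0 = 2.

2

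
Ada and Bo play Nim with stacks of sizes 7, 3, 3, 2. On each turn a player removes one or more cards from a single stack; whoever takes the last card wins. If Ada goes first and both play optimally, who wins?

Ada wins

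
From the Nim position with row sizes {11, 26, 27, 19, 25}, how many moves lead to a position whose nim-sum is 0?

0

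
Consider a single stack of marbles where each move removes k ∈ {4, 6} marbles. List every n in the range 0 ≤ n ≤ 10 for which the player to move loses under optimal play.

Grundy values for subtraction set {4, 6}:
g(0) = mex{} = 0
g(1) = mex{} = 0
g(2) = mex{} = 0
g(3) = mex{} = 0
g(4) = mex{0} = 1
g(5) = mex{0} = 1
g(6) = mex{0} = 1
g(7) = mex{0} = 1
g(8) = mex{0,1} = 2
g(9) = mex{0,1} = 2
g(10) = mex{1} = 0
The P-positions (g = 0) in 0..10 are 0, 1, 2, 3, 10.

0, 1, 2, 3, 10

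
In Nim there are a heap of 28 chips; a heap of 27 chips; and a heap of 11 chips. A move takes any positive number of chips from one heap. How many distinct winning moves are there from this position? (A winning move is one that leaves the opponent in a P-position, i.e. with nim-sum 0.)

3

Nim-sum: 28 ⊕ 27 ⊕ 11 = 12.
The overall nim-sum is X = 12. A heap of size p has a winning move iff p XOR X < p (reduce it to p XOR X).
  28: 28 XOR 12 = 16 < 28 — winning move (to 16).
  27: 27 XOR 12 = 23 < 27 — winning move (to 23).
  11: 11 XOR 12 = 7 < 11 — winning move (to 7).
That gives 3 winning moves.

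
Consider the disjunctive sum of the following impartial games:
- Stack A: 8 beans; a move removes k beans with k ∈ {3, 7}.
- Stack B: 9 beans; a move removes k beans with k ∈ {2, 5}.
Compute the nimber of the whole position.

3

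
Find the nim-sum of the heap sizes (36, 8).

44

Compute the nim-sum pairwise:
36 ^ 8 = 44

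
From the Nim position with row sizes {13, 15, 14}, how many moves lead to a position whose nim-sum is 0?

3

Nim-sum: 13 XOR 15 XOR 14 = 12.
The overall nim-sum is X = 12. A row of size p has a winning move iff p XOR X < p (reduce it to p XOR X).
  13: 13 XOR 12 = 1 < 13 — winning move (to 1).
  15: 15 XOR 12 = 3 < 15 — winning move (to 3).
  14: 14 XOR 12 = 2 < 14 — winning move (to 2).
That gives 3 winning moves.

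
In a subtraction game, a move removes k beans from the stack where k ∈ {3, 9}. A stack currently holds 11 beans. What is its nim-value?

1

Grundy values for subtraction set {3, 9}:
g(0) = mex{} = 0
g(1) = mex{} = 0
g(2) = mex{} = 0
g(3) = mex{0} = 1
g(4) = mex{0} = 1
g(5) = mex{0} = 1
g(6) = mex{1} = 0
g(7) = mex{1} = 0
g(8) = mex{1} = 0
g(9) = mex{0} = 1
g(10) = mex{0} = 1
g(11) = mex{0} = 1
So g(11) = 1.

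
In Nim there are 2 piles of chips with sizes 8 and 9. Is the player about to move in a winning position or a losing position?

Winning position

Compute the nim-sum pairwise:
8 XOR 9 = 1
The nim-sum is 1 ≠ 0, so this is an N-position: the player to move can win.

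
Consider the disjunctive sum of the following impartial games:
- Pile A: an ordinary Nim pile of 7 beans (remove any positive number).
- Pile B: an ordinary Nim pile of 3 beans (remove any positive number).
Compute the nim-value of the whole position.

Pile A is a plain Nim pile of size 7, so its Grundy value is 7.
Pile B is a plain Nim pile of size 3, so its Grundy value is 3.
The value of a disjunctive sum is the nim-sum of the parts.
Combined value = 7 ⊕ 3 = 4.

4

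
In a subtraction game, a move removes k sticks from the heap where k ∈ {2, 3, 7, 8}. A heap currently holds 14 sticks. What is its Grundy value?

2

Grundy values for subtraction set {2, 3, 7, 8}:
k:     0  1  2  3  4  5  6  7  8  9 10 11 12 13 14
g(k):  0  0  1  1  2  0  0  1  1  2  0  0  1  1  2
So g(14) = 2.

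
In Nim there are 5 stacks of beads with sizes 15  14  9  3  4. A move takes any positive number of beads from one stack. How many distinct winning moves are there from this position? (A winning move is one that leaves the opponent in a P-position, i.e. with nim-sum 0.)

Compute the nim-sum pairwise:
15 ^ 14 = 1
1 ^ 9 = 8
8 ^ 3 = 11
11 ^ 4 = 15
The overall nim-sum is X = 15. A stack of size p has a winning move iff p XOR X < p (reduce it to p XOR X).
  15: 15 XOR 15 = 0 < 15 — winning move (to 0).
  14: 14 XOR 15 = 1 < 14 — winning move (to 1).
  9: 9 XOR 15 = 6 < 9 — winning move (to 6).
  3: 3 XOR 15 = 12 ≥ 3 — no move.
  4: 4 XOR 15 = 11 ≥ 4 — no move.
That gives 3 winning moves.

3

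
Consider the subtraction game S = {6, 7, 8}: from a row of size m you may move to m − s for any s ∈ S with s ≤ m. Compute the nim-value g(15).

Build the Grundy sequence with g(k) = mex{g(k−s) : s ∈ {6, 7, 8}, s ≤ k}:
k:     0  1  2  3  4  5  6  7  8  9 10 11 12 13 14 15
g(k):  0  0  0  0  0  0  1  1  1  1  1  1  2  2  0  0
So g(15) = 0.

0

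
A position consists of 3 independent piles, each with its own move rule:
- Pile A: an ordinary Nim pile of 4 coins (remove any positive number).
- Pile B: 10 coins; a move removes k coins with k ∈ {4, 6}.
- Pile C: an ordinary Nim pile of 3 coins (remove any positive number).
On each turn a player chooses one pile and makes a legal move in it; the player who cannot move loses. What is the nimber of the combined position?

7

Pile A is a plain Nim pile of size 4, so its Grundy value is 4.
Build the Grundy sequence for pile B with g(k) = mex{g(k−s) : s ∈ {4, 6}, s ≤ k}:
g(0) = mex{} = 0
g(1) = mex{} = 0
g(2) = mex{} = 0
g(3) = mex{} = 0
g(4) = mex{0} = 1
g(5) = mex{0} = 1
g(6) = mex{0} = 1
g(7) = mex{0} = 1
g(8) = mex{0,1} = 2
g(9) = mex{0,1} = 2
g(10) = mex{1} = 0
So g(10) = 0.
Pile C is a plain Nim pile of size 3, so its Grundy value is 3.
The value of a disjunctive sum is the nim-sum of the parts.
Combined value = 4 ⊕ 0 ⊕ 3 = 7.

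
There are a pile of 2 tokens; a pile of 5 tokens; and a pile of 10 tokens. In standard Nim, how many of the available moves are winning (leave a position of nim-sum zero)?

Write each in binary and XOR column by column:
  0010  (2)
  0101  (5)
  1010  (10)
  ----
  1101  (13)
The overall nim-sum is X = 13. A pile of size p has a winning move iff p XOR X < p (reduce it to p XOR X).
  2: 2 XOR 13 = 15 ≥ 2 — no move.
  5: 5 XOR 13 = 8 ≥ 5 — no move.
  10: 10 XOR 13 = 7 < 10 — winning move (to 7).
That gives 1 winning move.

1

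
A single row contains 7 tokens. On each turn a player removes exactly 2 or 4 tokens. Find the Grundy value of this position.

0

Compute g(0), g(1), … for moves {2, 4}:
k:     0  1  2  3  4  5  6  7
g(k):  0  0  1  1  2  2  0  0
So g(7) = 0.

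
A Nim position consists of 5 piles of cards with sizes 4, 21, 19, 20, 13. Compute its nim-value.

Nim-sum: 4 XOR 21 XOR 19 XOR 20 XOR 13 = 27.

27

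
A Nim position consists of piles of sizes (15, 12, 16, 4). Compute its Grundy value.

Compute the nim-sum pairwise:
15 ^ 12 = 3
3 ^ 16 = 19
19 ^ 4 = 23

23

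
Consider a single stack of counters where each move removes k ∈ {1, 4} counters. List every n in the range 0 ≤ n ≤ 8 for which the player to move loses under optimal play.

Build the Grundy sequence with g(k) = mex{g(k−s) : s ∈ {1, 4}, s ≤ k}:
k:     0  1  2  3  4  5  6  7  8
g(k):  0  1  0  1  2  0  1  0  1
The P-positions (g = 0) in 0..8 are 0, 2, 5, 7.

0, 2, 5, 7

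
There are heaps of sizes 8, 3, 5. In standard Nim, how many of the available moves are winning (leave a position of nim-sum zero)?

1

Compute the nim-sum pairwise:
8 XOR 3 = 11
11 XOR 5 = 14
The overall nim-sum is X = 14. A heap of size p has a winning move iff p XOR X < p (reduce it to p XOR X).
  8: 8 XOR 14 = 6 < 8 — winning move (to 6).
  3: 3 XOR 14 = 13 ≥ 3 — no move.
  5: 5 XOR 14 = 11 ≥ 5 — no move.
That gives 1 winning move.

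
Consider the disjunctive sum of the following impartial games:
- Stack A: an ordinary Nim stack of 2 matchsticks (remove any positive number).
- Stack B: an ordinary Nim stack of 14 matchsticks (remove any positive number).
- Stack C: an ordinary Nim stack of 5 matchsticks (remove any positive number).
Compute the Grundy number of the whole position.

Stack A is a plain Nim stack of size 2, so its Grundy value is 2.
Stack B is a plain Nim stack of size 14, so its Grundy value is 14.
Stack C is a plain Nim stack of size 5, so its Grundy value is 5.
The value of a disjunctive sum is the nim-sum of the parts.
Combined value = 2 ⊕ 14 ⊕ 5 = 9.

9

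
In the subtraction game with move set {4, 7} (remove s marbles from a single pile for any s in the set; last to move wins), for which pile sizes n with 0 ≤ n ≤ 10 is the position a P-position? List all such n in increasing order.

0, 1, 2, 3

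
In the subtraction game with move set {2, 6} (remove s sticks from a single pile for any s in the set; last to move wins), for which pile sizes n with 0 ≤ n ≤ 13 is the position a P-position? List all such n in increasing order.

0, 1, 4, 5, 8, 9, 12, 13

Grundy values for subtraction set {2, 6}:
g(0) = mex{} = 0
g(1) = mex{} = 0
g(2) = mex{0} = 1
g(3) = mex{0} = 1
g(4) = mex{1} = 0
g(5) = mex{1} = 0
g(6) = mex{0} = 1
g(7) = mex{0} = 1
g(8) = mex{1} = 0
g(9) = mex{1} = 0
g(10) = mex{0} = 1
g(11) = mex{0} = 1
g(12) = mex{1} = 0
g(13) = mex{1} = 0
The P-positions (g = 0) in 0..13 are 0, 1, 4, 5, 8, 9, 12, 13.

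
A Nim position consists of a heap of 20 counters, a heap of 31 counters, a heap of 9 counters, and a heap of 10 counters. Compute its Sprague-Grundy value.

8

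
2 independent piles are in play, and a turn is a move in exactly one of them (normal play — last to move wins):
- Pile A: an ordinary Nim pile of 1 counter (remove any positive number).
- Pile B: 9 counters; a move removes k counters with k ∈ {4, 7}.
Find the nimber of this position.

Pile A is a plain Nim pile of size 1, so its Grundy value is 1.
Build the Grundy sequence for pile B with g(k) = mex{g(k−s) : s ∈ {4, 7}, s ≤ k}:
k:     0  1  2  3  4  5  6  7  8  9
g(k):  0  0  0  0  1  1  1  1  2  2
So g(9) = 2.
By the Sprague-Grundy theorem, the Grundy value of a sum of independent games is the XOR of the component values.
Combined value = 1 XOR 2 = 3.

3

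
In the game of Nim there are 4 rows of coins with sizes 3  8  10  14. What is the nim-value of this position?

15

Bitwise XOR of the heap sizes:
  0011  (3)
  1000  (8)
  1010  (10)
  1110  (14)
  ----
  1111  (15)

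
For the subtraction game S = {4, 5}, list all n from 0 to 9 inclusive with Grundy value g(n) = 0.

0, 1, 2, 3, 9

Build the Grundy sequence with g(k) = mex{g(k−s) : s ∈ {4, 5}, s ≤ k}:
k:     0  1  2  3  4  5  6  7  8  9
g(k):  0  0  0  0  1  1  1  1  2  0
The P-positions (g = 0) in 0..9 are 0, 1, 2, 3, 9.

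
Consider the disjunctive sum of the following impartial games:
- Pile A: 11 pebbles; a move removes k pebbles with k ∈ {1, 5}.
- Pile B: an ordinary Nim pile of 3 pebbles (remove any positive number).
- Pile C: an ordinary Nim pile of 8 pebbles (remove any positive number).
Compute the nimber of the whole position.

For pile A, compute g(0), g(1), … with moves {1, 5}:
g(0) = mex{} = 0
g(1) = mex{0} = 1
g(2) = mex{1} = 0
g(3) = mex{0} = 1
g(4) = mex{1} = 0
g(5) = mex{0} = 1
g(6) = mex{1} = 0
g(7) = mex{0} = 1
g(8) = mex{1} = 0
g(9) = mex{0} = 1
g(10) = mex{1} = 0
g(11) = mex{0} = 1
So g(11) = 1.
Pile B is a plain Nim pile of size 3, so its Grundy value is 3.
Pile C is a plain Nim pile of size 8, so its Grundy value is 8.
The value of a disjunctive sum is the nim-sum of the parts.
Combined value = 1 ⊕ 3 ⊕ 8 = 10.

10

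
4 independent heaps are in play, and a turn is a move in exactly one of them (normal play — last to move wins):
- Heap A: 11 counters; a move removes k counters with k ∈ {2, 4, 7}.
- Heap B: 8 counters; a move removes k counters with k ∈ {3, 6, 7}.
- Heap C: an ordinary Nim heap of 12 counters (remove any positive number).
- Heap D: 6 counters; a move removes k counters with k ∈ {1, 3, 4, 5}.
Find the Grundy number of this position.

13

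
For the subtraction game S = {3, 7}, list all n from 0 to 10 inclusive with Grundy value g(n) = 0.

0, 1, 2, 6, 10

Compute g(0), g(1), … for moves {3, 7}:
g(0) = mex{} = 0
g(1) = mex{} = 0
g(2) = mex{} = 0
g(3) = mex{0} = 1
g(4) = mex{0} = 1
g(5) = mex{0} = 1
g(6) = mex{1} = 0
g(7) = mex{0,1} = 2
g(8) = mex{0,1} = 2
g(9) = mex{0} = 1
g(10) = mex{1,2} = 0
The P-positions (g = 0) in 0..10 are 0, 1, 2, 6, 10.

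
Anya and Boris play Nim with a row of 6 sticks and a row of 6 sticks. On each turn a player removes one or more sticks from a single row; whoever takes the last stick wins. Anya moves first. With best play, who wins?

In binary:
  110  (6)
  110  (6)
  ---
  000  (0)
The nim-sum is 0, so this is a P-position: the player to move is in a losing position under optimal play; Anya is about to move from it and so loses — Boris wins.

Boris wins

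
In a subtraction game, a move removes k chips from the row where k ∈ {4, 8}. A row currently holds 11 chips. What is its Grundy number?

2

Compute g(0), g(1), … for moves {4, 8}:
k:     0  1  2  3  4  5  6  7  8  9 10 11
g(k):  0  0  0  0  1  1  1  1  2  2  2  2
So g(11) = 2.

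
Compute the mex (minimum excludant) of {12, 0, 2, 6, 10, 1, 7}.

3

The values 0, 1, 2 are all present; 3 is the first non-negative integer missing from the set.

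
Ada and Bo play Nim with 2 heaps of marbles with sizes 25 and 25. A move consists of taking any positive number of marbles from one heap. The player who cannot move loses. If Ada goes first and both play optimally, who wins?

Write each in binary and XOR column by column:
  11001  (25)
  11001  (25)
  -----
  00000  (0)
The nim-sum is 0, so this is a P-position: the player to move is in a losing position under optimal play; Ada is about to move from it and so loses — Bo wins.

Bo wins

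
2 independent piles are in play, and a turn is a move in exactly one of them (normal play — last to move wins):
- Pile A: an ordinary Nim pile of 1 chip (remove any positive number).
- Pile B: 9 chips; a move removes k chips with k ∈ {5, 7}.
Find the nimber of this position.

0

Pile A is a plain Nim pile of size 1, so its Grundy value is 1.
Build the Grundy sequence for pile B with g(k) = mex{g(k−s) : s ∈ {5, 7}, s ≤ k}:
k:     0  1  2  3  4  5  6  7  8  9
g(k):  0  0  0  0  0  1  1  1  1  1
So g(9) = 1.
By the Sprague-Grundy theorem, the Grundy value of a sum of independent games is the XOR of the component values.
Combined value = 1 ⊕ 1 = 0.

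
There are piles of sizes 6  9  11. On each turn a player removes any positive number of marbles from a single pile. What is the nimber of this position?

4

Compute the nim-sum pairwise:
6 ^ 9 = 15
15 ^ 11 = 4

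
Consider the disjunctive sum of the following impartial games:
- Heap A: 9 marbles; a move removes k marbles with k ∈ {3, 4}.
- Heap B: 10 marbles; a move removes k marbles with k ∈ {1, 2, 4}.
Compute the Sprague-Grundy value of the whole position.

Grundy values for heap A (subtraction set {3, 4}):
k:     0  1  2  3  4  5  6  7  8  9
g(k):  0  0  0  1  1  1  2  0  0  0
So g(9) = 0.
For heap B, compute g(0), g(1), … with moves {1, 2, 4}:
k:     0  1  2  3  4  5  6  7  8  9 10
g(k):  0  1  2  0  1  2  0  1  2  0  1
So g(10) = 1.
The value of a disjunctive sum is the nim-sum of the parts.
Combined value = 0 XOR 1 = 1.

1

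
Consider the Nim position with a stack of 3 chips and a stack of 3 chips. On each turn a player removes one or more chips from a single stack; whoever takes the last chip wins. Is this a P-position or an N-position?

Nim-sum: 3 ^ 3 = 0.
The nim-sum is 0, so this is a P-position: the player to move is in a losing position under optimal play.

P-position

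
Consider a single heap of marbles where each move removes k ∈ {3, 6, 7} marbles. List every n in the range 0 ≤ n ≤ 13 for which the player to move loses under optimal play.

0, 1, 2, 10, 11, 12

Build the Grundy sequence with g(k) = mex{g(k−s) : s ∈ {3, 6, 7}, s ≤ k}:
g(0) = mex{} = 0
g(1) = mex{} = 0
g(2) = mex{} = 0
g(3) = mex{0} = 1
g(4) = mex{0} = 1
g(5) = mex{0} = 1
g(6) = mex{0,1} = 2
g(7) = mex{0,1} = 2
g(8) = mex{0,1} = 2
g(9) = mex{0,1,2} = 3
g(10) = mex{1,2} = 0
g(11) = mex{1,2} = 0
g(12) = mex{1,2,3} = 0
g(13) = mex{0,2} = 1
The P-positions (g = 0) in 0..13 are 0, 1, 2, 10, 11, 12.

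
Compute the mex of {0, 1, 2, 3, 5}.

4

The values 0, 1, 2, 3 are all present; 4 is the first non-negative integer missing from the set.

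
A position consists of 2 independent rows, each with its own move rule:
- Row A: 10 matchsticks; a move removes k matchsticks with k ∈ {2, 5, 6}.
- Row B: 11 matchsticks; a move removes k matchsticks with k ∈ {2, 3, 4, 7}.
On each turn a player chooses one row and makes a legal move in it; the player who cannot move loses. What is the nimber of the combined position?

1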